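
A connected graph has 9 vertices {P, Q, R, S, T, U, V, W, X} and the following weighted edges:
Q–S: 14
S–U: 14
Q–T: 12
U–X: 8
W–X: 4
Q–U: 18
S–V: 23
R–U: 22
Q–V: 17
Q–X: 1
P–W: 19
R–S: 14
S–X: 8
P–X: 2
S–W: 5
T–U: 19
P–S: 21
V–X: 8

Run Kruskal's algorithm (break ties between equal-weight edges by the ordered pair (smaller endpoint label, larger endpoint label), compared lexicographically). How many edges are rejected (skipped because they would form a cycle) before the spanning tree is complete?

2

Kruskal: consider edges lightest-first.
Q–X (1): add — endpoints in different components.
P–X (2): add — endpoints in different components.
W–X (4): add — endpoints in different components.
S–W (5): add — endpoints in different components.
S–X (8): skip — S and X already connected.
U–X (8): add — endpoints in different components.
V–X (8): add — endpoints in different components.
Q–T (12): add — endpoints in different components.
Q–S (14): skip — S and Q already connected.
R–S (14): add — endpoints in different components.
Edges rejected before the tree was complete: 2.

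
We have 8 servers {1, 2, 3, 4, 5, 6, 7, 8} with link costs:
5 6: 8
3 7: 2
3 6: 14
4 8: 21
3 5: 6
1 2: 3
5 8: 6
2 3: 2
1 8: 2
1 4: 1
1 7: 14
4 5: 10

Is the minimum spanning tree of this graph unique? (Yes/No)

Kruskal: consider edges lightest-first.
1 4 (1): add — endpoints in different components.
1 8 (2): add — endpoints in different components.
2 3 (2): add — endpoints in different components.
3 7 (2): add — endpoints in different components.
1 2 (3): add — endpoints in different components.
3 5 (6): add — endpoints in different components.
5 8 (6): skip — 5 and 8 already connected.
5 6 (8): add — endpoints in different components.
Non-tree edge 5 8 has weight 6, equal to the heaviest edge on its tree cycle — swapping gives another MST of the same weight. Not unique.

No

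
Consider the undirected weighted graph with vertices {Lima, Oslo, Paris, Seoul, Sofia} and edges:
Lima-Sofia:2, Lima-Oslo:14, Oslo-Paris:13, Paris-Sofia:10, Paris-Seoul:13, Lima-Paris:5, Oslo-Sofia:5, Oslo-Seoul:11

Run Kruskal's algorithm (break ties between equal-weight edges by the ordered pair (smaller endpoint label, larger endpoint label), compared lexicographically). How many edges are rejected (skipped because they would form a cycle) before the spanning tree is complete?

Sort edges by weight, then run Kruskal:
Lima-Sofia (2): add. Components now {Seoul} {Paris} {Lima,Sofia} {Oslo}
Lima-Paris (5): add. Components now {Seoul} {Lima,Paris,Sofia} {Oslo}
Oslo-Sofia (5): add. Components now {Seoul} {Lima,Oslo,Paris,Sofia}
Paris-Sofia (10): skip — Paris and Sofia already connected.
Oslo-Seoul (11): add. Components now {Lima,Oslo,Paris,Seoul,Sofia}
Edges rejected before the tree was complete: 1.

1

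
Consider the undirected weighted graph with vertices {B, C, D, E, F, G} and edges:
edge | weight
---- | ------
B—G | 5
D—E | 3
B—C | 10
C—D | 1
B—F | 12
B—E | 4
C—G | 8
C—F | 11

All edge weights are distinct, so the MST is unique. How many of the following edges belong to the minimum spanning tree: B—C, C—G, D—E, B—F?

1

Kruskal: consider edges lightest-first.
C—D (1): add — endpoints in different components.
D—E (3): add — endpoints in different components.
B—E (4): add — endpoints in different components.
B—G (5): add — endpoints in different components.
C—G (8): skip — C and G already connected.
B—C (10): skip — B and C already connected.
C—F (11): add — endpoints in different components.
MST edge set: {C—D, D—E, B—E, B—G, C—F}.
Of the listed edges, {D—E} are in the MST → 1.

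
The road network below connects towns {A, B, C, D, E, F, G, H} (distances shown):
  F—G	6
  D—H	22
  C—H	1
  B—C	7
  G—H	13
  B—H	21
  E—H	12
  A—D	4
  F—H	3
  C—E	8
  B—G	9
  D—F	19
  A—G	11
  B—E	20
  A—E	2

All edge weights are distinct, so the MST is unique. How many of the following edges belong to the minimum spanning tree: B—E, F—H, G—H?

1

Kruskal's algorithm — process edges by increasing weight (ties by edge label):
C—H (1): add — endpoints in different components.
A—E (2): add — endpoints in different components.
F—H (3): add — endpoints in different components.
A—D (4): add — endpoints in different components.
F—G (6): add — endpoints in different components.
B—C (7): add — endpoints in different components.
C—E (8): add — endpoints in different components.
MST edge set: {C—H, A—E, F—H, A—D, F—G, B—C, C—E}.
Of the listed edges, {F—H} are in the MST → 1.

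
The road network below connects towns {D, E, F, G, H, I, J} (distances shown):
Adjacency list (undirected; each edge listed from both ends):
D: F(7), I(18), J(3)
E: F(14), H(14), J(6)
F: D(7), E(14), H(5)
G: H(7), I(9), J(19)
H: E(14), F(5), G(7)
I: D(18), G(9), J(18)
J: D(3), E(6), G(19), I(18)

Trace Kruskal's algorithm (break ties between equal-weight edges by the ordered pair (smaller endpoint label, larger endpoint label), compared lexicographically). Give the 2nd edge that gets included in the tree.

F-H

Kruskal: consider edges lightest-first.
D J (3): add — endpoints in different components.
F H (5): add — endpoints in different components.
E J (6): add — endpoints in different components.
D F (7): add — endpoints in different components.
G H (7): add — endpoints in different components.
G I (9): add — endpoints in different components.
The 2nd edge added is F H.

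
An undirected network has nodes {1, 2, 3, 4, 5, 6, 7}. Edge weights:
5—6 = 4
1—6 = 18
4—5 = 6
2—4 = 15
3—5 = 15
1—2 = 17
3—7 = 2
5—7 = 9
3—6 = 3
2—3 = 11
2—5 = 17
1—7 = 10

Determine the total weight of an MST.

36

Prim, starting at 7.
Step 1: frontier [3—7 2, 5—7 9, 1—7 10] → take 3—7 (2); add 3.
Step 2: frontier [3—6 3, 2—3 11, 3—5 15, 5—7 9, 1—7 10] → take 3—6 (3); add 6.
Step 3: frontier [2—3 11, 3—5 15, 5—6 4, 1—6 18, 5—7 9, 1—7 10] → take 5—6 (4); add 5.
Step 4: frontier [2—3 11, 4—5 6, 2—5 17, 1—6 18, 1—7 10] → take 4—5 (6); add 4.
Step 5: frontier [2—3 11, 2—4 15, 2—5 17, 1—6 18, 1—7 10] → take 1—7 (10); add 1.
Step 6: frontier [1—2 17, 2—3 11, 2—4 15, 2—5 17] → take 2—3 (11); add 2.
MST edges: 3—7, 3—6, 5—6, 4—5, 1—7, 2—3; total weight 2+3+4+6+10+11 = 36.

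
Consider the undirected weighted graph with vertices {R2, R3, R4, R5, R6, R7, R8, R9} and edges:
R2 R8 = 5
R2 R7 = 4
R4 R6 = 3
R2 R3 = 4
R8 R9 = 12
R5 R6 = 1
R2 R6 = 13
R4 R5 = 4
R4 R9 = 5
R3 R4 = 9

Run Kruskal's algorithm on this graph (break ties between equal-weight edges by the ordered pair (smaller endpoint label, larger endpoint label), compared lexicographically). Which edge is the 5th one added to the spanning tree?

Kruskal: consider edges lightest-first.
R5 R6 (1): add — endpoints in different components.
R4 R6 (3): add — endpoints in different components.
R2 R3 (4): add — endpoints in different components.
R2 R7 (4): add — endpoints in different components.
R4 R5 (4): skip — R5 and R4 already connected.
R2 R8 (5): add — endpoints in different components.
R4 R9 (5): add — endpoints in different components.
R3 R4 (9): add — endpoints in different components.
The 5th edge added is R2 R8.

R2-R8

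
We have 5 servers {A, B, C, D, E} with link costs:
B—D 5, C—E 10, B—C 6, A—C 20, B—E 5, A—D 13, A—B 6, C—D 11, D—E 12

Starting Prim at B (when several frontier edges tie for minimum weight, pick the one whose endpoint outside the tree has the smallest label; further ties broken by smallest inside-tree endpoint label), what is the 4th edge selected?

Grow the tree from B using Prim:
Step 1: frontier [B—D 5, B—E 5, A—B 6, B—C 6] → take B—D (5); add D.
Step 2: frontier [B—E 5, A—B 6, B—C 6, C—D 11, D—E 12, A—D 13] → take B—E (5); add E.
Step 3: frontier [A—B 6, B—C 6, C—D 11, A—D 13, C—E 10] → take A—B (6); add A.
Step 4: frontier [A—C 20, B—C 6, C—D 11, C—E 10] → take B—C (6); add C.
The 4th edge added is B—C.

B-C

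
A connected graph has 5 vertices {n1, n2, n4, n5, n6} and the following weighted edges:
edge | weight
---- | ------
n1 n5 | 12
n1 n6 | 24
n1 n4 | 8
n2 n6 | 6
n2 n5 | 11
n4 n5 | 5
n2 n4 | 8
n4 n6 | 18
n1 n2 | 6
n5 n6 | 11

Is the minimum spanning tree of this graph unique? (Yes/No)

Kruskal's algorithm — process edges by increasing weight (ties by edge label):
n4 n5 (5): add. Components now {n2} {n4,n5} {n6} {n1}
n1 n2 (6): add. Components now {n1,n2} {n4,n5} {n6}
n2 n6 (6): add. Components now {n1,n2,n6} {n4,n5}
n1 n4 (8): add. Components now {n1,n2,n4,n5,n6}
Non-tree edge n2 n4 has weight 8, equal to the heaviest edge on its tree cycle — swapping gives another MST of the same weight. Not unique.

No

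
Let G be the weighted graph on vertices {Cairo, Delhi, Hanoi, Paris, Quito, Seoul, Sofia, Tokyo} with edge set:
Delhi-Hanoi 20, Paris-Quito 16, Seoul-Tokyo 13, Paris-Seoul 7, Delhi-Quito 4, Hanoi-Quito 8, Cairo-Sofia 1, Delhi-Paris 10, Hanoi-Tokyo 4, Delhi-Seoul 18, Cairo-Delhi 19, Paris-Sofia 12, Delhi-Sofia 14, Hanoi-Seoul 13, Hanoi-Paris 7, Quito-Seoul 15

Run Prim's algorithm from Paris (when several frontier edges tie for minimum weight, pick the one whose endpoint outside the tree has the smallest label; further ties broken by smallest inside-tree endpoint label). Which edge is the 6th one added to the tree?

Paris-Sofia

Grow the tree from Paris using Prim:
Step 1: cheapest edge leaving the tree is Hanoi-Paris (7); add Hanoi.
Step 2: cheapest edge leaving the tree is Hanoi-Tokyo (4); add Tokyo.
Step 3: cheapest edge leaving the tree is Paris-Seoul (7); add Seoul.
Step 4: cheapest edge leaving the tree is Hanoi-Quito (8); add Quito.
Step 5: cheapest edge leaving the tree is Delhi-Quito (4); add Delhi.
Step 6: cheapest edge leaving the tree is Paris-Sofia (12); add Sofia.
Step 7: cheapest edge leaving the tree is Cairo-Sofia (1); add Cairo.
The 6th edge added is Paris-Sofia.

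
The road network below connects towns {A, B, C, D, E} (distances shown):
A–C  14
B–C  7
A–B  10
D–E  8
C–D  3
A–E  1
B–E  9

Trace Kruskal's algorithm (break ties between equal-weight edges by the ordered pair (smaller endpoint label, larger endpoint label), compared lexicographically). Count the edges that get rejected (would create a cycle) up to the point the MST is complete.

Kruskal: consider edges lightest-first.
A–E (1): add — endpoints in different components.
C–D (3): add — endpoints in different components.
B–C (7): add — endpoints in different components.
D–E (8): add — endpoints in different components.
Edges rejected before the tree was complete: 0.

0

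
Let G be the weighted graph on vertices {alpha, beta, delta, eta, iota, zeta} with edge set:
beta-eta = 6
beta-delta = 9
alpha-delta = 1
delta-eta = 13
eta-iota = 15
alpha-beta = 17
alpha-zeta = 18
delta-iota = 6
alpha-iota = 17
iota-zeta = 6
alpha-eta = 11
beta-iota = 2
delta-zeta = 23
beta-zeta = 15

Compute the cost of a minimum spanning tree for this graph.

21

Kruskal: consider edges lightest-first.
alpha-delta (1): add — endpoints in different components.
beta-iota (2): add — endpoints in different components.
beta-eta (6): add — endpoints in different components.
delta-iota (6): add — endpoints in different components.
iota-zeta (6): add — endpoints in different components.
MST edges: alpha-delta, beta-iota, beta-eta, delta-iota, iota-zeta; total weight 1+2+6+6+6 = 21.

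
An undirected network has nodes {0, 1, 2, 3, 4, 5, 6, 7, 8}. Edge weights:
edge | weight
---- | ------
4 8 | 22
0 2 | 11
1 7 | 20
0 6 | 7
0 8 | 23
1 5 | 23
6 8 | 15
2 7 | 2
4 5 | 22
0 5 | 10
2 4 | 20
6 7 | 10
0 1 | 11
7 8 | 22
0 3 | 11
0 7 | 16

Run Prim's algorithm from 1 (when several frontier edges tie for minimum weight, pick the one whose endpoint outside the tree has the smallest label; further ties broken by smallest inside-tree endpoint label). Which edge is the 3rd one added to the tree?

0-5

Prim's algorithm from 1:
Step 1: cheapest edge leaving the tree is 0 1 (11); add 0.
Step 2: cheapest edge leaving the tree is 0 6 (7); add 6.
Step 3: cheapest edge leaving the tree is 0 5 (10); add 5.
Step 4: cheapest edge leaving the tree is 6 7 (10); add 7.
Step 5: cheapest edge leaving the tree is 2 7 (2); add 2.
Step 6: cheapest edge leaving the tree is 0 3 (11); add 3.
Step 7: cheapest edge leaving the tree is 6 8 (15); add 8.
Step 8: cheapest edge leaving the tree is 2 4 (20); add 4.
The 3rd edge added is 0 5.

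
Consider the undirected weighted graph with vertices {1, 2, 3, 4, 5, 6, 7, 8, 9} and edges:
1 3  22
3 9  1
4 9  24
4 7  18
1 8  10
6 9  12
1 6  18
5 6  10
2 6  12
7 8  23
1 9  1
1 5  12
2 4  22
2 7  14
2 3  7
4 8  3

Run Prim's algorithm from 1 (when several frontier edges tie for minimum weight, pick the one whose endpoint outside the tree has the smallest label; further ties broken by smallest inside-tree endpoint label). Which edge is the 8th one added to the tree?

2-7

Prim's algorithm from 1:
Step 1: cheapest edge leaving the tree is 1 9 (1); add 9.
Step 2: cheapest edge leaving the tree is 3 9 (1); add 3.
Step 3: cheapest edge leaving the tree is 2 3 (7); add 2.
Step 4: cheapest edge leaving the tree is 1 8 (10); add 8.
Step 5: cheapest edge leaving the tree is 4 8 (3); add 4.
Step 6: cheapest edge leaving the tree is 1 5 (12); add 5.
Step 7: cheapest edge leaving the tree is 5 6 (10); add 6.
Step 8: cheapest edge leaving the tree is 2 7 (14); add 7.
The 8th edge added is 2 7.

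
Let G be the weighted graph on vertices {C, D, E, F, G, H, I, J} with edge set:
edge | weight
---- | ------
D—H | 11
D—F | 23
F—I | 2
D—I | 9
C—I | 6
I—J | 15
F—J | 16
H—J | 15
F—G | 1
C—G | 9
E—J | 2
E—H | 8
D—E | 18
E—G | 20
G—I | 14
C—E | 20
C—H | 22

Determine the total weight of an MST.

Kruskal's algorithm — process edges by increasing weight (ties by edge label):
F—G (1): add — endpoints in different components.
E—J (2): add — endpoints in different components.
F—I (2): add — endpoints in different components.
C—I (6): add — endpoints in different components.
E—H (8): add — endpoints in different components.
C—G (9): skip — C and G already connected.
D—I (9): add — endpoints in different components.
D—H (11): add — endpoints in different components.
MST edges: F—G, E—J, F—I, C—I, E—H, D—I, D—H; total weight 1+2+2+6+8+9+11 = 39.

39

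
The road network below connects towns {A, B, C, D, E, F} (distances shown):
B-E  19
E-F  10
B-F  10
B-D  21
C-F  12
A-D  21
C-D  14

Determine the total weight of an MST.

Grow the tree from D using Prim:
Step 1: frontier [C-D 14, A-D 21, B-D 21] → take C-D (14); add C.
Step 2: frontier [C-F 12, A-D 21, B-D 21] → take C-F (12); add F.
Step 3: frontier [A-D 21, B-D 21, B-F 10, E-F 10] → take B-F (10); add B.
Step 4: frontier [B-E 19, A-D 21, E-F 10] → take E-F (10); add E.
Step 5: frontier [A-D 21] → take A-D (21); add A.
MST edges: C-D, C-F, B-F, E-F, A-D; total weight 14+12+10+10+21 = 67.

67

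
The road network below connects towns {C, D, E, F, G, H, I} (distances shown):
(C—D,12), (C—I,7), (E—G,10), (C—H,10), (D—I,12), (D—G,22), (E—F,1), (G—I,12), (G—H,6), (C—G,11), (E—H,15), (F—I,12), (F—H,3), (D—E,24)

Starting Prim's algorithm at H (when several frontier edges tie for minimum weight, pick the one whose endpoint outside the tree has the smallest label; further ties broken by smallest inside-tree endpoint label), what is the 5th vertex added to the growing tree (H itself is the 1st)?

C

Prim, starting at H.
Step 1: cheapest edge leaving the tree is F—H (3); add F.
Step 2: cheapest edge leaving the tree is E—F (1); add E.
Step 3: cheapest edge leaving the tree is G—H (6); add G.
Step 4: cheapest edge leaving the tree is C—H (10); add C.
Step 5: cheapest edge leaving the tree is C—I (7); add I.
Step 6: cheapest edge leaving the tree is C—D (12); add D.
Vertex order: H, F, E, G, C, I, D. The 5th vertex is C.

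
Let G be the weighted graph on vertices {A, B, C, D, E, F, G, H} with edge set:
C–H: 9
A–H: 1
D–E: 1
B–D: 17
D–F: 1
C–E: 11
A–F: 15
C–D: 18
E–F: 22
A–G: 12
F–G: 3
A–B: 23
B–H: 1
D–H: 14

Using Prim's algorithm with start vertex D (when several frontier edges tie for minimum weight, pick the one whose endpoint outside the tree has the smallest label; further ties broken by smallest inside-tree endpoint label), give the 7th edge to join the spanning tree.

B-H

Prim's algorithm from D:
Step 1: frontier [D–E 1, D–F 1, D–H 14, B–D 17, C–D 18] → take D–E (1); add E.
Step 2: frontier [D–F 1, D–H 14, B–D 17, C–D 18, C–E 11, E–F 22] → take D–F (1); add F.
Step 3: frontier [D–H 14, B–D 17, C–D 18, C–E 11, F–G 3, A–F 15] → take F–G (3); add G.
Step 4: frontier [D–H 14, B–D 17, C–D 18, C–E 11, A–F 15, A–G 12] → take C–E (11); add C.
Step 5: frontier [C–H 9, D–H 14, B–D 17, A–F 15, A–G 12] → take C–H (9); add H.
Step 6: frontier [B–D 17, A–F 15, A–G 12, A–H 1, B–H 1] → take A–H (1); add A.
Step 7: frontier [A–B 23, B–D 17, B–H 1] → take B–H (1); add B.
The 7th edge added is B–H.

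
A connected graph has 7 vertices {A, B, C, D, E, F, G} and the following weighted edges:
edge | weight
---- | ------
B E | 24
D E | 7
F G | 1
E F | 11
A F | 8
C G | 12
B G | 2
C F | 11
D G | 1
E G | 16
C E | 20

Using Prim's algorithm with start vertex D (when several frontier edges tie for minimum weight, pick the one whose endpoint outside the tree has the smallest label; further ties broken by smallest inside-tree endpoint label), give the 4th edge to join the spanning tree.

Prim, starting at D.
Step 1: cheapest edge leaving the tree is D G (1); add G.
Step 2: cheapest edge leaving the tree is F G (1); add F.
Step 3: cheapest edge leaving the tree is B G (2); add B.
Step 4: cheapest edge leaving the tree is D E (7); add E.
Step 5: cheapest edge leaving the tree is A F (8); add A.
Step 6: cheapest edge leaving the tree is C F (11); add C.
The 4th edge added is D E.

D-E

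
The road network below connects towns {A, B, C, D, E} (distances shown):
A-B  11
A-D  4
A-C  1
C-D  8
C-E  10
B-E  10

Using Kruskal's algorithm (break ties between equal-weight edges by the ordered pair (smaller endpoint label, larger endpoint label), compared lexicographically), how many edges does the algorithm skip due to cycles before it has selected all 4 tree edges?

Kruskal: consider edges lightest-first.
A-C (1): add — endpoints in different components.
A-D (4): add — endpoints in different components.
C-D (8): skip — C and D already connected.
B-E (10): add — endpoints in different components.
C-E (10): add — endpoints in different components.
Edges rejected before the tree was complete: 1.

1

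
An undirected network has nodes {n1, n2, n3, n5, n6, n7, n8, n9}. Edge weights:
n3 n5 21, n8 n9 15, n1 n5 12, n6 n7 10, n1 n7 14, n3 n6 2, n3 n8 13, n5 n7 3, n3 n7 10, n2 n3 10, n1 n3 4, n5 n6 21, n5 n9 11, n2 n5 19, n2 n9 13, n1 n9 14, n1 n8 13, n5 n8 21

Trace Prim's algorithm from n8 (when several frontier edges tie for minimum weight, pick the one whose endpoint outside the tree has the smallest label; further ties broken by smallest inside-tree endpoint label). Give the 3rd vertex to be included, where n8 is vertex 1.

n3

Grow the tree from n8 using Prim:
Step 1: cheapest edge leaving the tree is n1 n8 (13); add n1.
Step 2: cheapest edge leaving the tree is n1 n3 (4); add n3.
Step 3: cheapest edge leaving the tree is n3 n6 (2); add n6.
Step 4: cheapest edge leaving the tree is n2 n3 (10); add n2.
Step 5: cheapest edge leaving the tree is n3 n7 (10); add n7.
Step 6: cheapest edge leaving the tree is n5 n7 (3); add n5.
Step 7: cheapest edge leaving the tree is n5 n9 (11); add n9.
Vertex order: n8, n1, n3, n6, n2, n7, n5, n9. The 3rd vertex is n3.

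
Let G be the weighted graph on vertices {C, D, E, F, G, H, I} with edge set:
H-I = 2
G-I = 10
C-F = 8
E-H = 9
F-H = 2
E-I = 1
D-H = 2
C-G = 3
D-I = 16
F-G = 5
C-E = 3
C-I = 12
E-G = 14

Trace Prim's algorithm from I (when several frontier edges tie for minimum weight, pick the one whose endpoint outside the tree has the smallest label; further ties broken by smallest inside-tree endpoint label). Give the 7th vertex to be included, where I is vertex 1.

G

Prim's algorithm from I:
Step 1: frontier [E-I 1, H-I 2, G-I 10, C-I 12, D-I 16] → take E-I (1); add E.
Step 2: frontier [C-E 3, E-H 9, E-G 14, H-I 2, G-I 10, C-I 12, D-I 16] → take H-I (2); add H.
Step 3: frontier [C-E 3, E-G 14, D-H 2, F-H 2, G-I 10, C-I 12, D-I 16] → take D-H (2); add D.
Step 4: frontier [C-E 3, E-G 14, F-H 2, G-I 10, C-I 12] → take F-H (2); add F.
Step 5: frontier [C-E 3, E-G 14, F-G 5, C-F 8, G-I 10, C-I 12] → take C-E (3); add C.
Step 6: frontier [C-G 3, E-G 14, F-G 5, G-I 10] → take C-G (3); add G.
Vertex order: I, E, H, D, F, C, G. The 7th vertex is G.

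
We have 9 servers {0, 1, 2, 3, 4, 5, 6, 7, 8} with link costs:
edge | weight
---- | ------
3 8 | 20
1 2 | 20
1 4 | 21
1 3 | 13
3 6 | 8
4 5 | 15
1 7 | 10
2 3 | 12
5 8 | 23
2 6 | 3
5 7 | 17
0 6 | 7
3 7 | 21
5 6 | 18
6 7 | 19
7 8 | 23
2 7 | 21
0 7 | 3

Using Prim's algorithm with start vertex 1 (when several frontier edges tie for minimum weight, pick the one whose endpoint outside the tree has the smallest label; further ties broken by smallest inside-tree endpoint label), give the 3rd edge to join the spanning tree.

Prim's algorithm from 1:
Step 1: cheapest edge leaving the tree is 1 7 (10); add 7.
Step 2: cheapest edge leaving the tree is 0 7 (3); add 0.
Step 3: cheapest edge leaving the tree is 0 6 (7); add 6.
Step 4: cheapest edge leaving the tree is 2 6 (3); add 2.
Step 5: cheapest edge leaving the tree is 3 6 (8); add 3.
Step 6: cheapest edge leaving the tree is 5 7 (17); add 5.
Step 7: cheapest edge leaving the tree is 4 5 (15); add 4.
Step 8: cheapest edge leaving the tree is 3 8 (20); add 8.
The 3rd edge added is 0 6.

0-6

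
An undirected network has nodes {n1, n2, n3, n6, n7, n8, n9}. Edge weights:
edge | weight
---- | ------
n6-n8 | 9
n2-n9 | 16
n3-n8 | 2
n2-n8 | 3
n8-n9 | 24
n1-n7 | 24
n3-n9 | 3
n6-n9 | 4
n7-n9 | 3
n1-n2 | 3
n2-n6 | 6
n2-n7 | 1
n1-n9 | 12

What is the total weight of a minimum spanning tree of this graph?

16

Sort edges by weight, then run Kruskal:
n2-n7 (1): add — endpoints in different components.
n3-n8 (2): add — endpoints in different components.
n1-n2 (3): add — endpoints in different components.
n2-n8 (3): add — endpoints in different components.
n3-n9 (3): add — endpoints in different components.
n7-n9 (3): skip — n7 and n9 already connected.
n6-n9 (4): add — endpoints in different components.
MST edges: n2-n7, n3-n8, n1-n2, n2-n8, n3-n9, n6-n9; total weight 1+2+3+3+3+4 = 16.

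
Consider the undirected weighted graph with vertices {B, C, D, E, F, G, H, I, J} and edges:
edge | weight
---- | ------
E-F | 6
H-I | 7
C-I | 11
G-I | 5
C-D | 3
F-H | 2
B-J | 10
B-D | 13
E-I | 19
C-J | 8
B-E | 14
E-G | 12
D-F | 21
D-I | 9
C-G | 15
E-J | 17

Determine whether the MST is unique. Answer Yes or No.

Yes

Kruskal: consider edges lightest-first.
F-H (2): add — endpoints in different components.
C-D (3): add — endpoints in different components.
G-I (5): add — endpoints in different components.
E-F (6): add — endpoints in different components.
H-I (7): add — endpoints in different components.
C-J (8): add — endpoints in different components.
D-I (9): add — endpoints in different components.
B-J (10): add — endpoints in different components.
Every non-tree edge has weight strictly greater than the heaviest edge on the tree path between its endpoints, so the MST is unique.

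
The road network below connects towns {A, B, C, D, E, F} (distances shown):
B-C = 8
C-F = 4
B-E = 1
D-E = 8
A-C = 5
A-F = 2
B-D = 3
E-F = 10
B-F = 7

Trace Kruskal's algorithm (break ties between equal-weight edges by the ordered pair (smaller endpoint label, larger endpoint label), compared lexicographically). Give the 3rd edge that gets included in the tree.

B-D

Kruskal's algorithm — process edges by increasing weight (ties by edge label):
B-E (1): add. Components now {A} {B,E} {C} {D} {F}
A-F (2): add. Components now {A,F} {B,E} {C} {D}
B-D (3): add. Components now {A,F} {B,D,E} {C}
C-F (4): add. Components now {A,C,F} {B,D,E}
A-C (5): skip — A and C already connected.
B-F (7): add. Components now {A,B,C,D,E,F}
The 3rd edge added is B-D.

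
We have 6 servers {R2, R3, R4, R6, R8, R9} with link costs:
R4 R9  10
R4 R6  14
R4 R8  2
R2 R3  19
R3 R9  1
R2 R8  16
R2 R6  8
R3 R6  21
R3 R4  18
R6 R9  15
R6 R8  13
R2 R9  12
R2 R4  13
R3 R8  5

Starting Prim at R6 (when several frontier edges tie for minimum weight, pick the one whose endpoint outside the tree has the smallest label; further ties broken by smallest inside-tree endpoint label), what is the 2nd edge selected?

Prim, starting at R6.
Step 1: frontier [R2 R6 8, R6 R8 13, R4 R6 14, R6 R9 15, R3 R6 21] → take R2 R6 (8); add R2.
Step 2: frontier [R2 R9 12, R2 R4 13, R2 R8 16, R2 R3 19, R6 R8 13, R4 R6 14, R6 R9 15, R3 R6 21] → take R2 R9 (12); add R9.
Step 3: frontier [R2 R4 13, R2 R8 16, R2 R3 19, R6 R8 13, R4 R6 14, R3 R6 21, R3 R9 1, R4 R9 10] → take R3 R9 (1); add R3.
Step 4: frontier [R2 R4 13, R2 R8 16, R3 R8 5, R3 R4 18, R6 R8 13, R4 R6 14, R4 R9 10] → take R3 R8 (5); add R8.
Step 5: frontier [R2 R4 13, R3 R4 18, R4 R6 14, R4 R8 2, R4 R9 10] → take R4 R8 (2); add R4.
The 2nd edge added is R2 R9.

R2-R9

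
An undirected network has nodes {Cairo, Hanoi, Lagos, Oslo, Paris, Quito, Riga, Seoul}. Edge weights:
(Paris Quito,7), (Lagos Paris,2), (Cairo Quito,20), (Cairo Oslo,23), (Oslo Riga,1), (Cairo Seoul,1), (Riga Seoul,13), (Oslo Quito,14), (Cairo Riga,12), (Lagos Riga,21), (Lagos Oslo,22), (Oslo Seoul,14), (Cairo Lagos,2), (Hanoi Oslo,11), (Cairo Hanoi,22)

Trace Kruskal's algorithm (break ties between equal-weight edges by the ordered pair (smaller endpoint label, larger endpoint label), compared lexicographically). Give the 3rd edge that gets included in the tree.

Kruskal's algorithm — process edges by increasing weight (ties by edge label):
Cairo Seoul (1): add — endpoints in different components.
Oslo Riga (1): add — endpoints in different components.
Cairo Lagos (2): add — endpoints in different components.
Lagos Paris (2): add — endpoints in different components.
Paris Quito (7): add — endpoints in different components.
Hanoi Oslo (11): add — endpoints in different components.
Cairo Riga (12): add — endpoints in different components.
The 3rd edge added is Cairo Lagos.

Cairo-Lagos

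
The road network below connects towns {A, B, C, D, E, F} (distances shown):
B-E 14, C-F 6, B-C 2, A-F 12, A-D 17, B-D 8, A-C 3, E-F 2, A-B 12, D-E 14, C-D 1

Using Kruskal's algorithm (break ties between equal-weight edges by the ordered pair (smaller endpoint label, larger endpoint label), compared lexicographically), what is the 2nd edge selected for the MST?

B-C

Sort edges by weight, then run Kruskal:
C-D (1): add. Components now {A} {B} {C,D} {E} {F}
B-C (2): add. Components now {A} {B,C,D} {E} {F}
E-F (2): add. Components now {A} {B,C,D} {E,F}
A-C (3): add. Components now {A,B,C,D} {E,F}
C-F (6): add. Components now {A,B,C,D,E,F}
The 2nd edge added is B-C.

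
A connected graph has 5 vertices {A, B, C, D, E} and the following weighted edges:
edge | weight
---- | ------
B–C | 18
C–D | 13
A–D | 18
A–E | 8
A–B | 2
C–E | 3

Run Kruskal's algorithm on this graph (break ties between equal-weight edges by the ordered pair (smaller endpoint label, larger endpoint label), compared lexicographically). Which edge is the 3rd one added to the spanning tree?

Kruskal's algorithm — process edges by increasing weight (ties by edge label):
A–B (2): add. Components now {A,B} {C} {D} {E}
C–E (3): add. Components now {A,B} {C,E} {D}
A–E (8): add. Components now {A,B,C,E} {D}
C–D (13): add. Components now {A,B,C,D,E}
The 3rd edge added is A–E.

A-E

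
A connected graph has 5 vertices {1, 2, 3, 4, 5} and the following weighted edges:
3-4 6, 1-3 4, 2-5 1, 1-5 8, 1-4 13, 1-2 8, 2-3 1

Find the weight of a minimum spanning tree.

Grow the tree from 2 using Prim:
Step 1: frontier [2-3 1, 2-5 1, 1-2 8] → take 2-3 (1); add 3.
Step 2: frontier [2-5 1, 1-2 8, 1-3 4, 3-4 6] → take 2-5 (1); add 5.
Step 3: frontier [1-2 8, 1-3 4, 3-4 6, 1-5 8] → take 1-3 (4); add 1.
Step 4: frontier [1-4 13, 3-4 6] → take 3-4 (6); add 4.
MST edges: 2-3, 2-5, 1-3, 3-4; total weight 1+1+4+6 = 12.

12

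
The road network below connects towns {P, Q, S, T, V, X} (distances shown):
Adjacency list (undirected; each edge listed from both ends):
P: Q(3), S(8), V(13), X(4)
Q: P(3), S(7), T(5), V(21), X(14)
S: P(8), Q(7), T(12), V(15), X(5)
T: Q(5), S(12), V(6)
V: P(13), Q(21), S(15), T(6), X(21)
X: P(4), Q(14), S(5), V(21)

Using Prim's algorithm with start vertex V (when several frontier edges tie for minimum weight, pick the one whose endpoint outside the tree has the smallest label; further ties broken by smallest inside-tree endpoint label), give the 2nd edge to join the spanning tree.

Prim, starting at V.
Step 1: frontier [T–V 6, P–V 13, S–V 15, Q–V 21, V–X 21] → take T–V (6); add T.
Step 2: frontier [Q–T 5, S–T 12, P–V 13, S–V 15, Q–V 21, V–X 21] → take Q–T (5); add Q.
Step 3: frontier [P–Q 3, Q–S 7, Q–X 14, S–T 12, P–V 13, S–V 15, V–X 21] → take P–Q (3); add P.
Step 4: frontier [P–X 4, P–S 8, Q–S 7, Q–X 14, S–T 12, S–V 15, V–X 21] → take P–X (4); add X.
Step 5: frontier [P–S 8, Q–S 7, S–T 12, S–V 15, S–X 5] → take S–X (5); add S.
The 2nd edge added is Q–T.

Q-T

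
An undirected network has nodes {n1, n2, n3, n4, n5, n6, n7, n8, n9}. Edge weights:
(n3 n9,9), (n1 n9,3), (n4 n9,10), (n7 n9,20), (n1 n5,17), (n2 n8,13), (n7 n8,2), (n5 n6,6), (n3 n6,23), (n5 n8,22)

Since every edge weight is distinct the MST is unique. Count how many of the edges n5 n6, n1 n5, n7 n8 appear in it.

Sort edges by weight, then run Kruskal:
n7 n8 (2): add — endpoints in different components.
n1 n9 (3): add — endpoints in different components.
n5 n6 (6): add — endpoints in different components.
n3 n9 (9): add — endpoints in different components.
n4 n9 (10): add — endpoints in different components.
n2 n8 (13): add — endpoints in different components.
n1 n5 (17): add — endpoints in different components.
n7 n9 (20): add — endpoints in different components.
MST edge set: {n7 n8, n1 n9, n5 n6, n3 n9, n4 n9, n2 n8, n1 n5, n7 n9}.
Of the listed edges, {n5 n6, n1 n5, n7 n8} are in the MST → 3.

3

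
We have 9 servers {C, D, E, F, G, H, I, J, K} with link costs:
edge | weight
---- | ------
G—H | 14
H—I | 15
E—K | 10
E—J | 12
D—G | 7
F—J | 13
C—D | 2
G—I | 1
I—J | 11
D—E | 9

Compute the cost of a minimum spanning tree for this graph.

67

Sort edges by weight, then run Kruskal:
G—I (1): add — endpoints in different components.
C—D (2): add — endpoints in different components.
D—G (7): add — endpoints in different components.
D—E (9): add — endpoints in different components.
E—K (10): add — endpoints in different components.
I—J (11): add — endpoints in different components.
E—J (12): skip — E and J already connected.
F—J (13): add — endpoints in different components.
G—H (14): add — endpoints in different components.
MST edges: G—I, C—D, D—G, D—E, E—K, I—J, F—J, G—H; total weight 1+2+7+9+10+11+13+14 = 67.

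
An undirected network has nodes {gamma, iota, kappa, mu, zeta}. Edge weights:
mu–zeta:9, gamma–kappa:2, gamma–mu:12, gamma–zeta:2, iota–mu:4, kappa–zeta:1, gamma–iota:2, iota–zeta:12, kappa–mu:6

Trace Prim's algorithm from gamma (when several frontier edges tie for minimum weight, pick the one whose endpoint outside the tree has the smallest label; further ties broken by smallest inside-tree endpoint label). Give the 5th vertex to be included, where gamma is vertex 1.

Prim, starting at gamma.
Step 1: frontier [gamma–iota 2, gamma–kappa 2, gamma–zeta 2, gamma–mu 12] → take gamma–iota (2); add iota.
Step 2: frontier [gamma–kappa 2, gamma–zeta 2, gamma–mu 12, iota–mu 4, iota–zeta 12] → take gamma–kappa (2); add kappa.
Step 3: frontier [gamma–zeta 2, gamma–mu 12, iota–mu 4, iota–zeta 12, kappa–zeta 1, kappa–mu 6] → take kappa–zeta (1); add zeta.
Step 4: frontier [gamma–mu 12, iota–mu 4, kappa–mu 6, mu–zeta 9] → take iota–mu (4); add mu.
Vertex order: gamma, iota, kappa, zeta, mu. The 5th vertex is mu.

mu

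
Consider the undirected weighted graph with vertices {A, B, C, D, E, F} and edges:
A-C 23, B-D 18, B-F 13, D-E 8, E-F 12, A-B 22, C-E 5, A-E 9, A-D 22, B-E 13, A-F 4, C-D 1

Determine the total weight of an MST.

Kruskal: consider edges lightest-first.
C-D (1): add — endpoints in different components.
A-F (4): add — endpoints in different components.
C-E (5): add — endpoints in different components.
D-E (8): skip — D and E already connected.
A-E (9): add — endpoints in different components.
E-F (12): skip — E and F already connected.
B-E (13): add — endpoints in different components.
MST edges: C-D, A-F, C-E, A-E, B-E; total weight 1+4+5+9+13 = 32.

32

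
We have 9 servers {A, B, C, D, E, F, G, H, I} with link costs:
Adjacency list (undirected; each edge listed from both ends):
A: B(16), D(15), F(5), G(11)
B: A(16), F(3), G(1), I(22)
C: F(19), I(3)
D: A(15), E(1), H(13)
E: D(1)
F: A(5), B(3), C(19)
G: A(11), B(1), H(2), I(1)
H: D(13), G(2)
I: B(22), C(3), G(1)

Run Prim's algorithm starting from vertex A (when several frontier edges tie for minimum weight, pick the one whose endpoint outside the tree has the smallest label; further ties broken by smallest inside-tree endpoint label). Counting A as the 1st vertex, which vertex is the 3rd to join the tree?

Prim's algorithm from A:
Step 1: frontier [A–F 5, A–G 11, A–D 15, A–B 16] → take A–F (5); add F.
Step 2: frontier [A–G 11, A–D 15, A–B 16, B–F 3, C–F 19] → take B–F (3); add B.
Step 3: frontier [A–G 11, A–D 15, B–G 1, B–I 22, C–F 19] → take B–G (1); add G.
Step 4: frontier [A–D 15, B–I 22, C–F 19, G–I 1, G–H 2] → take G–I (1); add I.
Step 5: frontier [A–D 15, C–F 19, G–H 2, C–I 3] → take G–H (2); add H.
Step 6: frontier [A–D 15, C–F 19, D–H 13, C–I 3] → take C–I (3); add C.
Step 7: frontier [A–D 15, D–H 13] → take D–H (13); add D.
Step 8: frontier [D–E 1] → take D–E (1); add E.
Vertex order: A, F, B, G, I, H, C, D, E. The 3rd vertex is B.

B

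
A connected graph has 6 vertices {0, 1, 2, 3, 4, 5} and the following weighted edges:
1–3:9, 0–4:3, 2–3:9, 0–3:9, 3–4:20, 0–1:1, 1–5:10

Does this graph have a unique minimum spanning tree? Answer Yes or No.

No

Kruskal: consider edges lightest-first.
0–1 (1): add. Components now {0,1} {2} {3} {4} {5}
0–4 (3): add. Components now {0,1,4} {2} {3} {5}
0–3 (9): add. Components now {0,1,3,4} {2} {5}
1–3 (9): skip — 1 and 3 already connected.
2–3 (9): add. Components now {0,1,2,3,4} {5}
1–5 (10): add. Components now {0,1,2,3,4,5}
Non-tree edge 1–3 has weight 9, equal to the heaviest edge on its tree cycle — swapping gives another MST of the same weight. Not unique.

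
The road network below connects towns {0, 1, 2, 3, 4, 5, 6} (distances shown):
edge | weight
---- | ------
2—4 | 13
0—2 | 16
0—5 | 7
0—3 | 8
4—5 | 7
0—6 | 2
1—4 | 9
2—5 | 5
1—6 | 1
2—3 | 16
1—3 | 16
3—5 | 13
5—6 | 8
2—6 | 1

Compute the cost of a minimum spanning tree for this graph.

24

Grow the tree from 5 using Prim:
Step 1: cheapest edge leaving the tree is 2—5 (5); add 2.
Step 2: cheapest edge leaving the tree is 2—6 (1); add 6.
Step 3: cheapest edge leaving the tree is 1—6 (1); add 1.
Step 4: cheapest edge leaving the tree is 0—6 (2); add 0.
Step 5: cheapest edge leaving the tree is 4—5 (7); add 4.
Step 6: cheapest edge leaving the tree is 0—3 (8); add 3.
MST edges: 2—5, 2—6, 1—6, 0—6, 4—5, 0—3; total weight 5+1+1+2+7+8 = 24.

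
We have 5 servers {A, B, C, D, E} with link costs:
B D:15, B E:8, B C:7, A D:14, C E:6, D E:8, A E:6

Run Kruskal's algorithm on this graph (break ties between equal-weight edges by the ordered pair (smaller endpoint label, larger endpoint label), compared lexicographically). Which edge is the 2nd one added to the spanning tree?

C-E

Kruskal's algorithm — process edges by increasing weight (ties by edge label):
A E (6): add — endpoints in different components.
C E (6): add — endpoints in different components.
B C (7): add — endpoints in different components.
B E (8): skip — B and E already connected.
D E (8): add — endpoints in different components.
The 2nd edge added is C E.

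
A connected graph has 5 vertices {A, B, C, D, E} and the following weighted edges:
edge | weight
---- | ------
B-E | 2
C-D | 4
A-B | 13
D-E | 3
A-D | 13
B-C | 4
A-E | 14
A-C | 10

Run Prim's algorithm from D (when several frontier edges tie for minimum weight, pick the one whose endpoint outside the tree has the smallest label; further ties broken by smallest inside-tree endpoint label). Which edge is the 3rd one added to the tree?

Prim, starting at D.
Step 1: cheapest edge leaving the tree is D-E (3); add E.
Step 2: cheapest edge leaving the tree is B-E (2); add B.
Step 3: cheapest edge leaving the tree is B-C (4); add C.
Step 4: cheapest edge leaving the tree is A-C (10); add A.
The 3rd edge added is B-C.

B-C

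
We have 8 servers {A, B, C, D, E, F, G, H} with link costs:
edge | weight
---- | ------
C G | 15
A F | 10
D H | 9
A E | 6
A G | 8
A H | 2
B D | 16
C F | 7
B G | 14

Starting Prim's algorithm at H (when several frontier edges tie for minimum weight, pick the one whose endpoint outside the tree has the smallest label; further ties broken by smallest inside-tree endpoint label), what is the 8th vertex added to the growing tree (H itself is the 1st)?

B

Prim, starting at H.
Step 1: frontier [A H 2, D H 9] → take A H (2); add A.
Step 2: frontier [A E 6, A G 8, A F 10, D H 9] → take A E (6); add E.
Step 3: frontier [A G 8, A F 10, D H 9] → take A G (8); add G.
Step 4: frontier [A F 10, B G 14, C G 15, D H 9] → take D H (9); add D.
Step 5: frontier [A F 10, B D 16, B G 14, C G 15] → take A F (10); add F.
Step 6: frontier [B D 16, C F 7, B G 14, C G 15] → take C F (7); add C.
Step 7: frontier [B D 16, B G 14] → take B G (14); add B.
Vertex order: H, A, E, G, D, F, C, B. The 8th vertex is B.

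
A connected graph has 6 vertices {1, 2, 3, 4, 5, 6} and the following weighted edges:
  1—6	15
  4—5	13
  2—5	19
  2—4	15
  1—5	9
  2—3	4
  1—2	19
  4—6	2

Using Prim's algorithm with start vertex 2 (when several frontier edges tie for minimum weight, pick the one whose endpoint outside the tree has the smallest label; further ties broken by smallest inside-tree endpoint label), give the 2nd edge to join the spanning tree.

Prim's algorithm from 2:
Step 1: cheapest edge leaving the tree is 2—3 (4); add 3.
Step 2: cheapest edge leaving the tree is 2—4 (15); add 4.
Step 3: cheapest edge leaving the tree is 4—6 (2); add 6.
Step 4: cheapest edge leaving the tree is 4—5 (13); add 5.
Step 5: cheapest edge leaving the tree is 1—5 (9); add 1.
The 2nd edge added is 2—4.

2-4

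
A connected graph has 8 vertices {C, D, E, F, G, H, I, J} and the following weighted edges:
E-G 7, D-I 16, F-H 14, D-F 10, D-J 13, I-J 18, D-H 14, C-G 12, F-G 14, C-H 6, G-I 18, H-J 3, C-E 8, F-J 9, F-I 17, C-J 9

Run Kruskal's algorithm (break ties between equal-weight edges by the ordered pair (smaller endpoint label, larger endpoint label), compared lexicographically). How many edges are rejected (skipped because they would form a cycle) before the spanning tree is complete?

Kruskal: consider edges lightest-first.
H-J (3): add — endpoints in different components.
C-H (6): add — endpoints in different components.
E-G (7): add — endpoints in different components.
C-E (8): add — endpoints in different components.
C-J (9): skip — C and J already connected.
F-J (9): add — endpoints in different components.
D-F (10): add — endpoints in different components.
C-G (12): skip — C and G already connected.
D-J (13): skip — D and J already connected.
D-H (14): skip — D and H already connected.
F-G (14): skip — F and G already connected.
F-H (14): skip — F and H already connected.
D-I (16): add — endpoints in different components.
Edges rejected before the tree was complete: 6.

6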